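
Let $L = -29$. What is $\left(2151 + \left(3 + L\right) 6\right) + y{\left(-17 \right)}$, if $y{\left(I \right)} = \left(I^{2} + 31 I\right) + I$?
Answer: $1740$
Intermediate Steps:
$y{\left(I \right)} = I^{2} + 32 I$
$\left(2151 + \left(3 + L\right) 6\right) + y{\left(-17 \right)} = \left(2151 + \left(3 - 29\right) 6\right) - 17 \left(32 - 17\right) = \left(2151 - 156\right) - 255 = 1995 - 255 = 1740$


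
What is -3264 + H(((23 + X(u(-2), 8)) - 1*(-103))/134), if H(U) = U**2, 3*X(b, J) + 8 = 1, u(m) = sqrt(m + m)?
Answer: -527337815/161604 ≈ -3263.1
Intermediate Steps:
u(m) = sqrt(2)*sqrt(m) (u(m) = sqrt(2*m) = sqrt(2)*sqrt(m))
X(b, J) = -7/3 (X(b, J) = -8/3 + (1/3)*1 = -8/3 + 1/3 = -7/3)
-3264 + H(((23 + X(u(-2), 8)) - 1*(-103))/134) = -3264 + (((23 - 7/3) - 1*(-103))/134)**2 = -3264 + ((62/3 + 103)*(1/134))**2 = -3264 + ((371/3)*(1/134))**2 = -3264 + (371/402)**2 = -3264 + 137641/161604 = -527337815/161604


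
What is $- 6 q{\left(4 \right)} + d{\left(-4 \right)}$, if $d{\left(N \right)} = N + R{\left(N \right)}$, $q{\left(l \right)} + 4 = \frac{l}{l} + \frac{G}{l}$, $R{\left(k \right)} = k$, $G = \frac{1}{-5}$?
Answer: $\frac{103}{10} \approx 10.3$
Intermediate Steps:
$G = - \frac{1}{5} \approx -0.2$
$q{\left(l \right)} = -3 - \frac{1}{5 l}$ ($q{\left(l \right)} = -4 - \left(\frac{1}{5 l} - \frac{l}{l}\right) = -4 + \left(1 - \frac{1}{5 l}\right) = -3 - \frac{1}{5 l}$)
$d{\left(N \right)} = 2 N$ ($d{\left(N \right)} = N + N = 2 N$)
$- 6 q{\left(4 \right)} + d{\left(-4 \right)} = - 6 \left(-3 - \frac{1}{5 \cdot 4}\right) + 2 \left(-4\right) = - 6 \left(-3 - \frac{1}{20}\right) - 8 = \left(-6\right) \left(- \frac{61}{20}\right) - 8 = \frac{183}{10} - 8 = \frac{103}{10}$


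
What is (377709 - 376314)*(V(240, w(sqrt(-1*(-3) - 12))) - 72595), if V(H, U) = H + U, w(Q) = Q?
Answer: -100935225 + 4185*I ≈ -1.0094e+8 + 4185.0*I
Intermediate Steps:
(377709 - 376314)*(V(240, w(sqrt(-1*(-3) - 12))) - 72595) = (377709 - 376314)*((240 + sqrt(-1*(-3) - 12)) - 72595) = 1395*((240 + sqrt(3 - 12)) - 72595) = 1395*((240 + sqrt(-9)) - 72595) = 1395*((240 + 3*I) - 72595) = 1395*(-72355 + 3*I) = -100935225 + 4185*I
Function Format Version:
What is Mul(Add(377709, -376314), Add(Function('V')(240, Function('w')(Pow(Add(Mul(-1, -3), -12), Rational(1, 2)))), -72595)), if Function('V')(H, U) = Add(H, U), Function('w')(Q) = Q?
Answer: Add(-100935225, Mul(4185, I)) ≈ Add(-1.0094e+8, Mul(4185.0, I))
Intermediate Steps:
Mul(Add(377709, -376314), Add(Function('V')(240, Function('w')(Pow(Add(Mul(-1, -3), -12), Rational(1, 2)))), -72595)) = Mul(Add(377709, -376314), Add(Add(240, Pow(Add(Mul(-1, -3), -12), Rational(1, 2))), -72595)) = Mul(1395, Add(Add(240, Pow(Add(3, -12), Rational(1, 2))), -72595)) = Mul(1395, Add(Add(240, Pow(-9, Rational(1, 2))), -72595)) = Mul(1395, Add(Add(240, Mul(3, I)), -72595)) = Mul(1395, Add(-72355, Mul(3, I))) = Add(-100935225, Mul(4185, I))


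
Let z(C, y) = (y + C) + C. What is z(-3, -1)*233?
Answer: -1631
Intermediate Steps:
z(C, y) = y + 2*C (z(C, y) = (C + y) + C = y + 2*C)
z(-3, -1)*233 = (-1 + 2*(-3))*233 = (-1 - 6)*233 = -7*233 = -1631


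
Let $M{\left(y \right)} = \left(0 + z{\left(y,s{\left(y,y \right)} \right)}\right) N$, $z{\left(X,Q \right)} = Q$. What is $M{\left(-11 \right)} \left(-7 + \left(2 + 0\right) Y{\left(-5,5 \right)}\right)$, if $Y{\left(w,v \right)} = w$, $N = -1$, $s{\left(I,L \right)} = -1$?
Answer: $-17$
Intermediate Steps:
$M{\left(y \right)} = 1$ ($M{\left(y \right)} = \left(0 - 1\right) \left(-1\right) = \left(-1\right) \left(-1\right) = 1$)
$M{\left(-11 \right)} \left(-7 + \left(2 + 0\right) Y{\left(-5,5 \right)}\right) = 1 \left(-7 + \left(2 + 0\right) \left(-5\right)\right) = 1 \left(-7 + 2 \left(-5\right)\right) = 1 \left(-7 - 10\right) = 1 \left(-17\right) = -17$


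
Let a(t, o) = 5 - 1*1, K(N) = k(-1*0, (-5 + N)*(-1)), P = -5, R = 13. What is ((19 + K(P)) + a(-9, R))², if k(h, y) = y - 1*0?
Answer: 1089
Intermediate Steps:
k(h, y) = y (k(h, y) = y + 0 = y)
K(N) = 5 - N (K(N) = (-5 + N)*(-1) = 5 - N)
a(t, o) = 4 (a(t, o) = 5 - 1 = 4)
((19 + K(P)) + a(-9, R))² = ((19 + (5 - 1*(-5))) + 4)² = ((19 + (5 + 5)) + 4)² = ((19 + 10) + 4)² = (29 + 4)² = 33² = 1089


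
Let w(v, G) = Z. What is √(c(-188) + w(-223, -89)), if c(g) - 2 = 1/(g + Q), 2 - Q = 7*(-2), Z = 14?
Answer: √118293/86 ≈ 3.9993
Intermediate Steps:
w(v, G) = 14
Q = 16 (Q = 2 - 7*(-2) = 2 - 1*(-14) = 2 + 14 = 16)
c(g) = 2 + 1/(16 + g) (c(g) = 2 + 1/(g + 16) = 2 + 1/(16 + g))
√(c(-188) + w(-223, -89)) = √((33 + 2*(-188))/(16 - 188) + 14) = √((33 - 376)/(-172) + 14) = √(-1/172*(-343) + 14) = √(343/172 + 14) = √(2751/172) = √118293/86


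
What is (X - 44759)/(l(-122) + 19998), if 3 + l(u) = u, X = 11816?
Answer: -32943/19873 ≈ -1.6577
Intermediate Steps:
l(u) = -3 + u
(X - 44759)/(l(-122) + 19998) = (11816 - 44759)/((-3 - 122) + 19998) = -32943/(-125 + 19998) = -32943/19873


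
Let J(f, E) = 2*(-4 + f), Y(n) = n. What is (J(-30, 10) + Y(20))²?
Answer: 2304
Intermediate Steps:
J(f, E) = -8 + 2*f
(J(-30, 10) + Y(20))² = ((-8 + 2*(-30)) + 20)² = ((-8 - 60) + 20)² = (-68 + 20)² = (-48)² = 2304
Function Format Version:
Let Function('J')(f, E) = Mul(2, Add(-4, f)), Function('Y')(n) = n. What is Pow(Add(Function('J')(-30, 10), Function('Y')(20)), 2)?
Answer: 2304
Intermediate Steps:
Function('J')(f, E) = Add(-8, Mul(2, f))
Pow(Add(Function('J')(-30, 10), Function('Y')(20)), 2) = Pow(Add(Add(-8, Mul(2, -30)), 20), 2) = Pow(Add(Add(-8, -60), 20), 2) = Pow(Add(-68, 20), 2) = Pow(-48, 2) = 2304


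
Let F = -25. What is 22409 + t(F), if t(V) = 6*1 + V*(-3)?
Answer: 22490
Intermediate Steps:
t(V) = 6 - 3*V
22409 + t(F) = 22409 + (6 - 3*(-25)) = 22409 + (6 + 75) = 22409 + 81 = 22490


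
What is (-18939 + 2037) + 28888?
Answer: 11986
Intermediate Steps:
(-18939 + 2037) + 28888 = -16902 + 28888 = 11986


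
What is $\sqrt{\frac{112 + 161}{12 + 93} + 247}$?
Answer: $\frac{4 \sqrt{390}}{5} \approx 15.799$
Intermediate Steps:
$\sqrt{\frac{112 + 161}{12 + 93} + 247} = \sqrt{\frac{273}{105} + 247} = \sqrt{273 \cdot \frac{1}{105} + 247} = \sqrt{\frac{13}{5} + 247} = \sqrt{\frac{1248}{5}} = \frac{4 \sqrt{390}}{5}$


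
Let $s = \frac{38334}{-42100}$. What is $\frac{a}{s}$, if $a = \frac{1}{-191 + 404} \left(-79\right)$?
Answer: $\frac{1662950}{4082571} \approx 0.40733$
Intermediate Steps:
$a = - \frac{79}{213}$ ($a = \frac{1}{213} \left(-79\right) = - \frac{79}{213} \approx -0.37089$)
$s = - \frac{19167}{21050}$ ($s = 38334 \left(- \frac{1}{42100}\right) = - \frac{19167}{21050} \approx -0.91055$)
$\frac{a}{s} = - \frac{79}{213 \left(- \frac{19167}{21050}\right)} = \left(- \frac{79}{213}\right) \left(- \frac{21050}{19167}\right) = \frac{1662950}{4082571}$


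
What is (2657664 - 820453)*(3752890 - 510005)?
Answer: 5957863993735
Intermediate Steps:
(2657664 - 820453)*(3752890 - 510005) = 1837211*3242885 = 5957863993735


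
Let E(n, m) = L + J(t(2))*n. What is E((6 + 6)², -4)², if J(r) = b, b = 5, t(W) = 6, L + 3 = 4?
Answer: 519841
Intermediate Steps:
L = 1 (L = -3 + 4 = 1)
J(r) = 5
E(n, m) = 1 + 5*n
E((6 + 6)², -4)² = (1 + 5*(6 + 6)²)² = (1 + 5*12²)² = (1 + 5*144)² = (1 + 720)² = 721² = 519841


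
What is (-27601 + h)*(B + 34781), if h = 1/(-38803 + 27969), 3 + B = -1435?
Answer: -9970531782605/10834 ≈ -9.2030e+8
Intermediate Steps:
B = -1438 (B = -3 - 1435 = -1438)
h = -1/10834 (h = 1/(-10834) = -1/10834 ≈ -9.2302e-5)
(-27601 + h)*(B + 34781) = (-27601 - 1/10834)*(-1438 + 34781) = -299029235/10834*33343 = -9970531782605/10834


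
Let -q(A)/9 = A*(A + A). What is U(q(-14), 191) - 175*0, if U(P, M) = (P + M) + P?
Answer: -6865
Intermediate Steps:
q(A) = -18*A² (q(A) = -9*A*(A + A) = -9*A*2*A = -18*A²)
U(P, M) = M + 2*P (U(P, M) = (M + P) + P = M + 2*P)
U(q(-14), 191) - 175*0 = (191 + 2*(-18*(-14)²)) - 175*0 = (191 + 2*(-18*196)) + 0 = (191 + 2*(-3528)) + 0 = (191 - 7056) + 0 = -6865 + 0 = -6865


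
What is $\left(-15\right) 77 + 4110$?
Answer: $2955$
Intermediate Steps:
$\left(-15\right) 77 + 4110 = -1155 + 4110 = 2955$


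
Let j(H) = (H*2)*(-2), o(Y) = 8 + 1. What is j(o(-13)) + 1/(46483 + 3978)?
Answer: -1816595/50461 ≈ -36.000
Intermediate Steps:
o(Y) = 9
j(H) = -4*H (j(H) = (2*H)*(-2) = -4*H)
j(o(-13)) + 1/(46483 + 3978) = -4*9 + 1/(46483 + 3978) = -36 + 1/50461 = -1816595/50461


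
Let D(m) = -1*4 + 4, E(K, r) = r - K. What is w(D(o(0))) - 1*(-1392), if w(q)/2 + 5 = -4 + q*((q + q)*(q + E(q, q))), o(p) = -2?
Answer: 1374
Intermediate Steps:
D(m) = 0 (D(m) = -4 + 4 = 0)
w(q) = -18 + 4*q**3 (w(q) = -10 + 2*(-4 + q*((q + q)*(q + (q - q)))) = -10 + 2*(-4 + q*((2*q)*(q + 0))) = -10 + 2*(-4 + q*((2*q)*q)) = -10 + 2*(-4 + q*(2*q**2)) = -10 + 2*(-4 + 2*q**3) = -10 + (-8 + 4*q**3) = -18 + 4*q**3)
w(D(o(0))) - 1*(-1392) = (-18 + 4*0**3) - 1*(-1392) = (-18 + 4*0) + 1392 = (-18 + 0) + 1392 = -18 + 1392 = 1374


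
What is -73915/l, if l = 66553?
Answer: -73915/66553 ≈ -1.1106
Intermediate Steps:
-73915/l = -73915/66553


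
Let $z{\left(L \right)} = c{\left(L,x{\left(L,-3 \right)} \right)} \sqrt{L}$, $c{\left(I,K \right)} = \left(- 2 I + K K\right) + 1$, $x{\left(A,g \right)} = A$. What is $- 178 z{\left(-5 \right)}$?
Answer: $- 6408 i \sqrt{5} \approx - 14329.0 i$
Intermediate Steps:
$c{\left(I,K \right)} = 1 + K^{2} - 2 I$ ($c{\left(I,K \right)} = \left(- 2 I + K^{2}\right) + 1 = \left(K^{2} - 2 I\right) + 1 = 1 + K^{2} - 2 I$)
$z{\left(L \right)} = \sqrt{L} \left(1 + L^{2} - 2 L\right)$ ($z{\left(L \right)} = \left(1 + L^{2} - 2 L\right) \sqrt{L} = \sqrt{L} \left(1 + L^{2} - 2 L\right)$)
$- 178 z{\left(-5 \right)} = - 178 \sqrt{-5} \left(1 + \left(-5\right)^{2} - -10\right) = - 178 i \sqrt{5} \left(1 + 25 + 10\right) = - 178 i \sqrt{5} \cdot 36 = - 178 \cdot 36 i \sqrt{5} = - 6408 i \sqrt{5}$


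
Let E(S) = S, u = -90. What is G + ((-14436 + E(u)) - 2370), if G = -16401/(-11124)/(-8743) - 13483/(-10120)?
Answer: -197957674417381/11717168760 ≈ -16895.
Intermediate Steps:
G = 15608951579/11717168760 (G = -16401*(-1/11124)*(-1/8743) - 13483*(-1/10120) = (5467/3708)*(-1/8743) + 13483/10120 = -781/4631292 + 13483/10120 = 15608951579/11717168760 ≈ 1.3321)
G + ((-14436 + E(u)) - 2370) = 15608951579/11717168760 + ((-14436 - 90) - 2370) = 15608951579/11717168760 + (-14526 - 2370) = 15608951579/11717168760 - 16896 = -197957674417381/11717168760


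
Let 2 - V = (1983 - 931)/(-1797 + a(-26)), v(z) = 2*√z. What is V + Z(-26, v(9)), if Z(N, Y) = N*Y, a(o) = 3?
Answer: -137612/897 ≈ -153.41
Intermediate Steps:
V = 2320/897 (V = 2 - (1983 - 931)/(-1797 + 3) = 2 - 1052/(-1794) = 2 - 1052*(-1)/1794 = 2 - 1*(-526/897) = 2 + 526/897 = 2320/897 ≈ 2.5864)
V + Z(-26, v(9)) = 2320/897 - 52*√9 = 2320/897 - 52*3 = 2320/897 - 26*6 = 2320/897 - 156 = -137612/897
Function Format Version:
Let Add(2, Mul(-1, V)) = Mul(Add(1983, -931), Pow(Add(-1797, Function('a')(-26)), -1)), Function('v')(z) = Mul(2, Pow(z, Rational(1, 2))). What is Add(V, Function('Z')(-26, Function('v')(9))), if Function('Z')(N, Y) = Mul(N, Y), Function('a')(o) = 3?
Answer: Rational(-137612, 897) ≈ -153.41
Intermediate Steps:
V = Rational(2320, 897) (V = Add(2, Mul(-1, Mul(Add(1983, -931), Pow(Add(-1797, 3), -1)))) = Add(2, Mul(-1, Mul(1052, Pow(-1794, -1)))) = Add(2, Mul(-1, Mul(1052, Rational(-1, 1794)))) = Add(2, Mul(-1, Rational(-526, 897))) = Add(2, Rational(526, 897)) = Rational(2320, 897) ≈ 2.5864)
Add(V, Function('Z')(-26, Function('v')(9))) = Add(Rational(2320, 897), Mul(-26, Mul(2, Pow(9, Rational(1, 2))))) = Add(Rational(2320, 897), Mul(-26, Mul(2, 3))) = Add(Rational(2320, 897), Mul(-26, 6)) = Add(Rational(2320, 897), -156) = Rational(-137612, 897)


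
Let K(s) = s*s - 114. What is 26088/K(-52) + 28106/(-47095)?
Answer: 115581982/12197605 ≈ 9.4758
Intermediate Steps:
K(s) = -114 + s² (K(s) = s² - 114 = -114 + s²)
26088/K(-52) + 28106/(-47095) = 26088/(-114 + (-52)²) + 28106/(-47095) = 26088/(-114 + 2704) + 28106*(-1/47095) = 26088/2590 - 28106/47095 = 26088*(1/2590) - 28106/47095 = 13044/1295 - 28106/47095 = 115581982/12197605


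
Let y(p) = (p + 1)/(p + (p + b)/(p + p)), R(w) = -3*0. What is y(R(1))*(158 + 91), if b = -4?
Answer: 0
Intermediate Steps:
R(w) = 0
y(p) = (1 + p)/(p + (-4 + p)/(2*p)) (y(p) = (p + 1)/(p + (p - 4)/(p + p)) = (1 + p)/(p + (-4 + p)/((2*p))) = (1 + p)/(p + (-4 + p)*(1/(2*p))) = (1 + p)/(p + (-4 + p)/(2*p)))
y(R(1))*(158 + 91) = (2*0*(1 + 0)/(-4 + 0 + 2*0²))*(158 + 91) = (2*0*1/(-4 + 0 + 2*0))*249 = (2*0*1/(-4 + 0 + 0))*249 = (2*0*1/(-4))*249 = (2*0*(-¼)*1)*249 = 0*249 = 0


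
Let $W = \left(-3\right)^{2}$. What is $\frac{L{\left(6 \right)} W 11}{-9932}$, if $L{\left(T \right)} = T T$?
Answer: $- \frac{891}{2483} \approx -0.35884$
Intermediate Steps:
$L{\left(T \right)} = T^{2}$
$W = 9$
$\frac{L{\left(6 \right)} W 11}{-9932} = \frac{6^{2} \cdot 9 \cdot 11}{-9932} = 36 \cdot 9 \cdot 11 \left(- \frac{1}{9932}\right) = 324 \cdot 11 \left(- \frac{1}{9932}\right) = 3564 \left(- \frac{1}{9932}\right) = - \frac{891}{2483}$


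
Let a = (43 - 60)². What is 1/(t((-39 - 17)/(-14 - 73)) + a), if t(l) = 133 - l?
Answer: 87/36658 ≈ 0.0023733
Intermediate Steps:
a = 289 (a = (-17)² = 289)
1/(t((-39 - 17)/(-14 - 73)) + a) = 1/((133 - (-39 - 17)/(-14 - 73)) + 289) = 1/((133 - (-56)/(-87)) + 289) = 1/((133 - (-56)*(-1)/87) + 289) = 1/((133 - 1*56/87) + 289) = 1/((133 - 56/87) + 289) = 1/(11515/87 + 289) = 1/(36658/87) = 87/36658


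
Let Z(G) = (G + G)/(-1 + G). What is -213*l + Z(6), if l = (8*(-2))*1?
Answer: 17052/5 ≈ 3410.4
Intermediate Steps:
Z(G) = 2*G/(-1 + G) (Z(G) = (2*G)/(-1 + G) = 2*G/(-1 + G))
l = -16 (l = -16*1 = -16)
-213*l + Z(6) = -213*(-16) + 2*6/(-1 + 6) = 3408 + 2*6/5 = 3408 + 2*6*(⅕) = 3408 + 12/5 = 17052/5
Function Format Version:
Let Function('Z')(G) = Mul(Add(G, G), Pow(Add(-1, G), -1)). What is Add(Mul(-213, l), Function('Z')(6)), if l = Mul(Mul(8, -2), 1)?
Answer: Rational(17052, 5) ≈ 3410.4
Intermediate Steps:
Function('Z')(G) = Mul(2, G, Pow(Add(-1, G), -1)) (Function('Z')(G) = Mul(Mul(2, G), Pow(Add(-1, G), -1)) = Mul(2, G, Pow(Add(-1, G), -1)))
l = -16 (l = Mul(-16, 1) = -16)
Add(Mul(-213, l), Function('Z')(6)) = Add(Mul(-213, -16), Mul(2, 6, Pow(Add(-1, 6), -1))) = Add(3408, Mul(2, 6, Pow(5, -1))) = Add(3408, Mul(2, 6, Rational(1, 5))) = Add(3408, Rational(12, 5)) = Rational(17052, 5)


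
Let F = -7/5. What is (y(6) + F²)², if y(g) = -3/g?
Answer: 5329/2500 ≈ 2.1316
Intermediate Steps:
F = -7/5 (F = -7*⅕ = -7/5 ≈ -1.4000)
(y(6) + F²)² = (-3/6 + (-7/5)²)² = (-3*⅙ + 49/25)² = (-½ + 49/25)² = (73/50)² = 5329/2500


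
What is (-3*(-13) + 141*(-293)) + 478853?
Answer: 437579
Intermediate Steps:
(-3*(-13) + 141*(-293)) + 478853 = (39 - 41313) + 478853 = -41274 + 478853 = 437579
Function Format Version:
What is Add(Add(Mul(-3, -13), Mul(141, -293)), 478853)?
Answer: 437579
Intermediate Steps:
Add(Add(Mul(-3, -13), Mul(141, -293)), 478853) = Add(Add(39, -41313), 478853) = Add(-41274, 478853) = 437579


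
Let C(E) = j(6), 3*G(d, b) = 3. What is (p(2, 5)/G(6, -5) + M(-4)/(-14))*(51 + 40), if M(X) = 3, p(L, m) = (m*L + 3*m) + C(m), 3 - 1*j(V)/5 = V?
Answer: 1781/2 ≈ 890.50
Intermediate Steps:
j(V) = 15 - 5*V
G(d, b) = 1 (G(d, b) = (1/3)*3 = 1)
C(E) = -15 (C(E) = 15 - 5*6 = 15 - 30 = -15)
p(L, m) = -15 + 3*m + L*m (p(L, m) = (m*L + 3*m) - 15 = (L*m + 3*m) - 15 = (3*m + L*m) - 15 = -15 + 3*m + L*m)
(p(2, 5)/G(6, -5) + M(-4)/(-14))*(51 + 40) = ((-15 + 3*5 + 2*5)/1 + 3/(-14))*(51 + 40) = ((-15 + 15 + 10)*1 + 3*(-1/14))*91 = (10*1 - 3/14)*91 = (10 - 3/14)*91 = (137/14)*91 = 1781/2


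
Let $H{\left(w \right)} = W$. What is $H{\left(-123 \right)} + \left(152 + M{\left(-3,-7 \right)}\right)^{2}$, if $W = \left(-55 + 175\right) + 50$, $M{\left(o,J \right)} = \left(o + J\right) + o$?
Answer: $19491$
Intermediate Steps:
$M{\left(o,J \right)} = J + 2 o$ ($M{\left(o,J \right)} = \left(J + o\right) + o = J + 2 o$)
$W = 170$ ($W = 120 + 50 = 170$)
$H{\left(w \right)} = 170$
$H{\left(-123 \right)} + \left(152 + M{\left(-3,-7 \right)}\right)^{2} = 170 + \left(152 + \left(-7 + 2 \left(-3\right)\right)\right)^{2} = 170 + \left(152 - 13\right)^{2} = 170 + 139^{2} = 170 + 19321 = 19491$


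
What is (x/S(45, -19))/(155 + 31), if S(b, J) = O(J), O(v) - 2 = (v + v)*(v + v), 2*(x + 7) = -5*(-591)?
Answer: 2941/537912 ≈ 0.0054674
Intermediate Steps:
x = 2941/2 (x = -7 + (-5*(-591))/2 = -7 + (1/2)*2955 = -7 + 2955/2 = 2941/2 ≈ 1470.5)
O(v) = 2 + 4*v**2 (O(v) = 2 + (v + v)*(v + v) = 2 + (2*v)*(2*v) = 2 + 4*v**2)
S(b, J) = 2 + 4*J**2
(x/S(45, -19))/(155 + 31) = (2941/(2*(2 + 4*(-19)**2)))/(155 + 31) = (2941/(2*(2 + 4*361)))/186 = (2941/(2*(2 + 1444)))/186 = ((2941/2)/1446)/186 = ((2941/2)*(1/1446))/186 = (1/186)*(2941/2892) = 2941/537912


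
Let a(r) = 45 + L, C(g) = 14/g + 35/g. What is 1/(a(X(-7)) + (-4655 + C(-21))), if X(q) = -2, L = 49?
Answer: -3/13690 ≈ -0.00021914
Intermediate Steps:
C(g) = 49/g
a(r) = 94 (a(r) = 45 + 49 = 94)
1/(a(X(-7)) + (-4655 + C(-21))) = 1/(94 + (-4655 + 49/(-21))) = 1/(94 + (-4655 + 49*(-1/21))) = 1/(94 + (-4655 - 7/3)) = 1/(94 - 13972/3) = 1/(-13690/3) = -3/13690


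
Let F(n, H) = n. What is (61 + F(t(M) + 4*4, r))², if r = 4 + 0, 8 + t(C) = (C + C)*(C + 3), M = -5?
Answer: 7921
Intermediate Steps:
t(C) = -8 + 2*C*(3 + C) (t(C) = -8 + (C + C)*(C + 3) = -8 + (2*C)*(3 + C) = -8 + 2*C*(3 + C))
r = 4
(61 + F(t(M) + 4*4, r))² = (61 + ((-8 + 2*(-5)² + 6*(-5)) + 4*4))² = (61 + ((-8 + 2*25 - 30) + 16))² = (61 + ((-8 + 50 - 30) + 16))² = (61 + (12 + 16))² = (61 + 28)² = 89² = 7921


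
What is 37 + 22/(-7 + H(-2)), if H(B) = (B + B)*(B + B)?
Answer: 355/9 ≈ 39.444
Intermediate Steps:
H(B) = 4*B² (H(B) = (2*B)*(2*B) = 4*B²)
37 + 22/(-7 + H(-2)) = 37 + 22/(-7 + 4*(-2)²) = 37 + 22/(-7 + 4*4) = 37 + 22/(-7 + 16) = 37 + 22/9 = 355/9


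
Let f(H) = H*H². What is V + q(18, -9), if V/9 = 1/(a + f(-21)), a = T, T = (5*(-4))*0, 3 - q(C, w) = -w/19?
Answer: 49373/19551 ≈ 2.5253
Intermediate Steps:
f(H) = H³
q(C, w) = 3 + w/19 (q(C, w) = 3 - (-1)*w/19 = 3 + w/19)
T = 0 (T = -20*0 = 0)
a = 0
V = -1/1029 (V = 9/(0 + (-21)³) = 9/(0 - 9261) = 9/(-9261) = 9*(-1/9261) = -1/1029 ≈ -0.00097182)
V + q(18, -9) = -1/1029 + (3 + (1/19)*(-9)) = -1/1029 + (3 - 9/19) = -1/1029 + 48/19 = 49373/19551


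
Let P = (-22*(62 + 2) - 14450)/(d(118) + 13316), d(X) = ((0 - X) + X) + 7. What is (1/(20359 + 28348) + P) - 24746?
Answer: -5353009957863/216307787 ≈ -24747.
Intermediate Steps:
d(X) = 7 (d(X) = (-X + X) + 7 = 0 + 7 = 7)
P = -5286/4441 (P = (-22*(62 + 2) - 14450)/(7 + 13316) = (-22*64 - 14450)/13323 = (-1408 - 14450)*(1/13323) = -15858*1/13323 = -5286/4441 ≈ -1.1903)
(1/(20359 + 28348) + P) - 24746 = (1/(20359 + 28348) - 5286/4441) - 24746 = (1/48707 - 5286/4441) - 24746 = -257460761/216307787 - 24746 = -5353009957863/216307787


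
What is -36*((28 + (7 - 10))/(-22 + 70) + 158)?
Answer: -22827/4 ≈ -5706.8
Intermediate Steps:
-36*((28 + (7 - 10))/(-22 + 70) + 158) = -36*((28 - 3)/48 + 158) = -36*(25*(1/48) + 158) = -36*(25/48 + 158) = -36*7609/48 = -22827/4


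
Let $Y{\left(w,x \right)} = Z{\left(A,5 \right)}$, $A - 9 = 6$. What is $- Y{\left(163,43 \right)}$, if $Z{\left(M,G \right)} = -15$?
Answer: $15$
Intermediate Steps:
$A = 15$ ($A = 9 + 6 = 15$)
$Y{\left(w,x \right)} = -15$
$- Y{\left(163,43 \right)} = \left(-1\right) \left(-15\right) = 15$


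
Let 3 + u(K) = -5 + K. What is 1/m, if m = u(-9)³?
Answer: -1/4913 ≈ -0.00020354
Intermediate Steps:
u(K) = -8 + K (u(K) = -3 + (-5 + K) = -8 + K)
m = -4913 (m = (-8 - 9)³ = (-17)³ = -4913)
1/m = 1/(-4913) = -1/4913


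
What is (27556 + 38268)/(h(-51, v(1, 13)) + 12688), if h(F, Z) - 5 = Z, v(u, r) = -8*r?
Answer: 65824/12589 ≈ 5.2287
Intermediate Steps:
h(F, Z) = 5 + Z
(27556 + 38268)/(h(-51, v(1, 13)) + 12688) = (27556 + 38268)/((5 - 8*13) + 12688) = 65824/((5 - 104) + 12688) = 65824/(-99 + 12688) = 65824/12589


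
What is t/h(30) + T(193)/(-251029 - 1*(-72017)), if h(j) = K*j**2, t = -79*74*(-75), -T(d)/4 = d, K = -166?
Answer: -130620791/44573988 ≈ -2.9304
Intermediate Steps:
T(d) = -4*d
t = 438450 (t = -5846*(-75) = 438450)
h(j) = -166*j**2
t/h(30) + T(193)/(-251029 - 1*(-72017)) = 438450/((-166*30**2)) + (-4*193)/(-251029 - 1*(-72017)) = 438450/((-166*900)) - 772/(-251029 + 72017) = 438450/(-149400) - 772/(-179012) = 438450*(-1/149400) - 772*(-1/179012) = -2923/996 + 193/44753 = -130620791/44573988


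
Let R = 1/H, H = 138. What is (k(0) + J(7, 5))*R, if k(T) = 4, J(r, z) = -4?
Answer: 0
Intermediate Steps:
R = 1/138 ≈ 0.0072464
(k(0) + J(7, 5))*R = (4 - 4)*(1/138) = 0*(1/138) = 0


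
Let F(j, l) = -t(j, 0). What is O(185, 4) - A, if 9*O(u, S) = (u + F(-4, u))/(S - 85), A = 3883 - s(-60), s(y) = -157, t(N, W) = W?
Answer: -2945345/729 ≈ -4040.3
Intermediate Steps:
F(j, l) = 0 (F(j, l) = -1*0 = 0)
A = 4040 (A = 3883 - 1*(-157) = 3883 + 157 = 4040)
O(u, S) = u/(9*(-85 + S)) (O(u, S) = ((u + 0)/(S - 85))/9 = (u/(-85 + S))/9 = u/(9*(-85 + S)))
O(185, 4) - A = (1/9)*185/(-85 + 4) - 1*4040 = (1/9)*185/(-81) - 4040 = (1/9)*185*(-1/81) - 4040 = -185/729 - 4040 = -2945345/729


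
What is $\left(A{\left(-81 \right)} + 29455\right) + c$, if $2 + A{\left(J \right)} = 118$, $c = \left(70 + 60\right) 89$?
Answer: $41141$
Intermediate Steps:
$c = 11570$ ($c = 130 \cdot 89 = 11570$)
$A{\left(J \right)} = 116$ ($A{\left(J \right)} = -2 + 118 = 116$)
$\left(A{\left(-81 \right)} + 29455\right) + c = \left(116 + 29455\right) + 11570 = 29571 + 11570 = 41141$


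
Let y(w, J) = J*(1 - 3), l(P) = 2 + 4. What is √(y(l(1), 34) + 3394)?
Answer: √3326 ≈ 57.672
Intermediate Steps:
l(P) = 6
y(w, J) = -2*J (y(w, J) = J*(-2) = -2*J)
√(y(l(1), 34) + 3394) = √(-2*34 + 3394) = √(-68 + 3394) = √3326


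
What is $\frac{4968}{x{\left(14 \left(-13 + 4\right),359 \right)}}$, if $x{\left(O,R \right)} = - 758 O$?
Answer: $\frac{138}{2653} \approx 0.052017$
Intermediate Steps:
$\frac{4968}{x{\left(14 \left(-13 + 4\right),359 \right)}} = \frac{4968}{\left(-758\right) 14 \left(-13 + 4\right)} = \frac{4968}{\left(-758\right) 14 \left(-9\right)} = \frac{4968}{\left(-758\right) \left(-126\right)} = \frac{4968}{95508} = 4968 \cdot \frac{1}{95508} = \frac{138}{2653}$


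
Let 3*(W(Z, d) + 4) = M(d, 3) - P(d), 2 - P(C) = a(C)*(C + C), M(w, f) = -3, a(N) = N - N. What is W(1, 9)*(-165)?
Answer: 935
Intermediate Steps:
a(N) = 0
P(C) = 2 (P(C) = 2 - 0*(C + C) = 2 - 0*2*C = 2 - 1*0 = 2 + 0 = 2)
W(Z, d) = -17/3 (W(Z, d) = -4 + (-3 - 1*2)/3 = -4 + (-3 - 2)/3 = -4 + (1/3)*(-5) = -4 - 5/3 = -17/3)
W(1, 9)*(-165) = -17/3*(-165) = 935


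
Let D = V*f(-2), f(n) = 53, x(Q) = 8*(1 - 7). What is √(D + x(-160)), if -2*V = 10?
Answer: I*√313 ≈ 17.692*I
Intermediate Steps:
x(Q) = -48 (x(Q) = 8*(-6) = -48)
V = -5 (V = -½*10 = -5)
D = -265 (D = -5*53 = -265)
√(D + x(-160)) = √(-265 - 48) = √(-313) = I*√313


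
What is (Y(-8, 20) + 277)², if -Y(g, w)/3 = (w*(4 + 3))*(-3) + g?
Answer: 2436721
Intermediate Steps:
Y(g, w) = -3*g + 63*w (Y(g, w) = -3*((w*(4 + 3))*(-3) + g) = -3*((w*7)*(-3) + g) = -3*((7*w)*(-3) + g) = -3*(-21*w + g) = -3*(g - 21*w) = -3*g + 63*w)
(Y(-8, 20) + 277)² = ((-3*(-8) + 63*20) + 277)² = ((24 + 1260) + 277)² = (1284 + 277)² = 1561² = 2436721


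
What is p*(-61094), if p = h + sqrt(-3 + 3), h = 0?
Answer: 0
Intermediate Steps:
p = 0 (p = 0 + sqrt(-3 + 3) = 0 + sqrt(0) = 0 + 0 = 0)
p*(-61094) = 0*(-61094) = 0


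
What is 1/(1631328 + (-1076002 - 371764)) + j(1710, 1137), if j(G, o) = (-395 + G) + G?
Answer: 555275051/183562 ≈ 3025.0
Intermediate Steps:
j(G, o) = -395 + 2*G
1/(1631328 + (-1076002 - 371764)) + j(1710, 1137) = 1/(1631328 + (-1076002 - 371764)) + (-395 + 2*1710) = 1/(1631328 - 1447766) + (-395 + 3420) = 1/183562 + 3025 = 555275051/183562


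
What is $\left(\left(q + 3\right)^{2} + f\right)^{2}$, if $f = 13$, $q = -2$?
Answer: $196$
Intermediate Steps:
$\left(\left(q + 3\right)^{2} + f\right)^{2} = \left(\left(-2 + 3\right)^{2} + 13\right)^{2} = \left(1^{2} + 13\right)^{2} = \left(1 + 13\right)^{2} = 14^{2} = 196$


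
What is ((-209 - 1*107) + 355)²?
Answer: 1521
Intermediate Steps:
((-209 - 1*107) + 355)² = ((-209 - 107) + 355)² = (-316 + 355)² = 39² = 1521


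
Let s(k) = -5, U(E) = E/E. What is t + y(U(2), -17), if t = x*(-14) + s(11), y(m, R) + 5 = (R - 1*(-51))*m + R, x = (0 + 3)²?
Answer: -119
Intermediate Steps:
U(E) = 1
x = 9 (x = 3² = 9)
y(m, R) = -5 + R + m*(51 + R) (y(m, R) = -5 + ((R - 1*(-51))*m + R) = -5 + ((R + 51)*m + R) = -5 + ((51 + R)*m + R) = -5 + (m*(51 + R) + R) = -5 + (R + m*(51 + R)) = -5 + R + m*(51 + R))
t = -131 (t = 9*(-14) - 5 = -126 - 5 = -131)
t + y(U(2), -17) = -131 + (-5 - 17 + 51*1 - 17*1) = -131 + (-5 - 17 + 51 - 17) = -131 + 12 = -119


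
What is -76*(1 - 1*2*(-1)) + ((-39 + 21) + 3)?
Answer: -243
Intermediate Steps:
-76*(1 - 1*2*(-1)) + ((-39 + 21) + 3) = -76*(1 - 2*(-1)) + (-18 + 3) = -76*(1 + 2) - 15 = -76*3 - 15 = -19*12 - 15 = -228 - 15 = -243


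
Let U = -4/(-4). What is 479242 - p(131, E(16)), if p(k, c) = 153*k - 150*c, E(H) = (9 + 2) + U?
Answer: 460999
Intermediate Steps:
U = 1 (U = -4*(-¼) = 1)
E(H) = 12 (E(H) = (9 + 2) + 1 = 11 + 1 = 12)
p(k, c) = -150*c + 153*k
479242 - p(131, E(16)) = 479242 - (-150*12 + 153*131) = 479242 - (-1800 + 20043) = 479242 - 1*18243 = 479242 - 18243 = 460999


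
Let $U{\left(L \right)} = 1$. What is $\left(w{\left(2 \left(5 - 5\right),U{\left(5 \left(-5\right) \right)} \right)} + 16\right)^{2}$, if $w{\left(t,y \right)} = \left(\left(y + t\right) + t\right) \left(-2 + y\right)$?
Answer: $225$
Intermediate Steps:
$w{\left(t,y \right)} = \left(-2 + y\right) \left(y + 2 t\right)$ ($w{\left(t,y \right)} = \left(\left(t + y\right) + t\right) \left(-2 + y\right) = \left(y + 2 t\right) \left(-2 + y\right) = \left(-2 + y\right) \left(y + 2 t\right)$)
$\left(w{\left(2 \left(5 - 5\right),U{\left(5 \left(-5\right) \right)} \right)} + 16\right)^{2} = \left(\left(1^{2} - 4 \cdot 2 \left(5 - 5\right) - 2 + 2 \cdot 2 \left(5 - 5\right) 1\right) + 16\right)^{2} = \left(\left(1 - 4 \cdot 2 \cdot 0 - 2 + 2 \cdot 2 \cdot 0 \cdot 1\right) + 16\right)^{2} = \left(\left(1 - 0 - 2 + 2 \cdot 0 \cdot 1\right) + 16\right)^{2} = \left(\left(1 + 0 - 2 + 0\right) + 16\right)^{2} = \left(-1 + 16\right)^{2} = 15^{2} = 225$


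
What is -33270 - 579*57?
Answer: -66273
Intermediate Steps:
-33270 - 579*57 = -33270 - 1*33003 = -33270 - 33003 = -66273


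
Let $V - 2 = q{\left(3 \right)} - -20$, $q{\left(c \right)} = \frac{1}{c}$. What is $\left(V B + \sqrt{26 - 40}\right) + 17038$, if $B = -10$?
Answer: $\frac{50444}{3} + i \sqrt{14} \approx 16815.0 + 3.7417 i$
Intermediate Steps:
$V = \frac{67}{3}$ ($V = 2 + \left(\frac{1}{3} - -20\right) = 2 + \left(\frac{1}{3} + 20\right) = 2 + \frac{61}{3} = \frac{67}{3} \approx 22.333$)
$\left(V B + \sqrt{26 - 40}\right) + 17038 = \left(\frac{67}{3} \left(-10\right) + \sqrt{26 - 40}\right) + 17038 = \left(- \frac{670}{3} + \sqrt{-14}\right) + 17038 = \left(- \frac{670}{3} + i \sqrt{14}\right) + 17038 = \frac{50444}{3} + i \sqrt{14}$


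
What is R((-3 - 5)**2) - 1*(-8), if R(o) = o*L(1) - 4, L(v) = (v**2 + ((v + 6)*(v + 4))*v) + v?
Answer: 2372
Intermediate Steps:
L(v) = v + v**2 + v*(4 + v)*(6 + v) (L(v) = (v**2 + ((6 + v)*(4 + v))*v) + v = (v**2 + ((4 + v)*(6 + v))*v) + v = (v**2 + v*(4 + v)*(6 + v)) + v = v + v**2 + v*(4 + v)*(6 + v))
R(o) = -4 + 37*o (R(o) = o*(1*(25 + 1**2 + 11*1)) - 4 = o*(1*(25 + 1 + 11)) - 4 = o*(1*37) - 4 = o*37 - 4 = 37*o - 4 = -4 + 37*o)
R((-3 - 5)**2) - 1*(-8) = (-4 + 37*(-3 - 5)**2) - 1*(-8) = (-4 + 37*(-8)**2) + 8 = (-4 + 37*64) + 8 = (-4 + 2368) + 8 = 2364 + 8 = 2372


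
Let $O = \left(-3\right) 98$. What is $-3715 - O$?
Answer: $-3421$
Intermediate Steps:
$O = -294$
$-3715 - O = -3715 - -294 = -3715 + 294 = -3421$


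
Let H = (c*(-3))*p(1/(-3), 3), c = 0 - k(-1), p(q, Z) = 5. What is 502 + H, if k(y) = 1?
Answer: 517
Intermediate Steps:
c = -1 (c = 0 - 1*1 = 0 - 1 = -1)
H = 15 (H = -1*(-3)*5 = 3*5 = 15)
502 + H = 502 + 15 = 517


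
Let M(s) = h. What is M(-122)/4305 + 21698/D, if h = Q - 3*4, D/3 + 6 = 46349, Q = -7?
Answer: 10085371/66502205 ≈ 0.15165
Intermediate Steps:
D = 139029 (D = -18 + 3*46349 = -18 + 139047 = 139029)
h = -19 (h = -7 - 3*4 = -7 - 12 = -19)
M(s) = -19
M(-122)/4305 + 21698/D = -19/4305 + 21698/139029 = 10085371/66502205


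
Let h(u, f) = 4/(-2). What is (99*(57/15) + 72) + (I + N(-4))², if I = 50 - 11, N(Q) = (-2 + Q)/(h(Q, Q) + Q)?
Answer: 10241/5 ≈ 2048.2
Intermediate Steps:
h(u, f) = -2 (h(u, f) = 4*(-½) = -2)
N(Q) = 1 (N(Q) = (-2 + Q)/(-2 + Q) = 1)
I = 39
(99*(57/15) + 72) + (I + N(-4))² = (99*(57/15) + 72) + (39 + 1)² = (99*(57*(1/15)) + 72) + 40² = (99*(19/5) + 72) + 1600 = (1881/5 + 72) + 1600 = 2241/5 + 1600 = 10241/5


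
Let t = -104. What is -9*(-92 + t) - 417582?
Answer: -415818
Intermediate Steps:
-9*(-92 + t) - 417582 = -9*(-92 - 104) - 417582 = -9*(-196) - 417582 = 1764 - 417582 = -415818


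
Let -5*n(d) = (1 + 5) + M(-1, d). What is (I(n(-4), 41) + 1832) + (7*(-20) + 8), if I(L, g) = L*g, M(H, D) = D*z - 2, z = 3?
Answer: 8828/5 ≈ 1765.6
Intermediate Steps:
M(H, D) = -2 + 3*D (M(H, D) = D*3 - 2 = 3*D - 2 = -2 + 3*D)
n(d) = -⅘ - 3*d/5 (n(d) = -((1 + 5) + (-2 + 3*d))/5 = -(6 + (-2 + 3*d))/5 = -(4 + 3*d)/5 = -⅘ - 3*d/5)
(I(n(-4), 41) + 1832) + (7*(-20) + 8) = ((-⅘ - ⅗*(-4))*41 + 1832) + (7*(-20) + 8) = ((-⅘ + 12/5)*41 + 1832) + (-140 + 8) = ((8/5)*41 + 1832) - 132 = (328/5 + 1832) - 132 = 9488/5 - 132 = 8828/5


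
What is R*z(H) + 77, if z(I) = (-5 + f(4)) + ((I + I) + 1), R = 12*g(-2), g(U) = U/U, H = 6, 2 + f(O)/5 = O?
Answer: 293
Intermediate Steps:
f(O) = -10 + 5*O
g(U) = 1
R = 12 (R = 12*1 = 12)
z(I) = 6 + 2*I (z(I) = (-5 + (-10 + 5*4)) + ((I + I) + 1) = (-5 + (-10 + 20)) + (2*I + 1) = (-5 + 10) + (1 + 2*I) = 5 + (1 + 2*I) = 6 + 2*I)
R*z(H) + 77 = 12*(6 + 2*6) + 77 = 12*(6 + 12) + 77 = 12*18 + 77 = 216 + 77 = 293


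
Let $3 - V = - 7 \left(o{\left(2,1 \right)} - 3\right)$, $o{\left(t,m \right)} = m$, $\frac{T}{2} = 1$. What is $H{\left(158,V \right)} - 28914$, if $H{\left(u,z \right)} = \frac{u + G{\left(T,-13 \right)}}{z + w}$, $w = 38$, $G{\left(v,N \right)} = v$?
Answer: $- \frac{780518}{27} \approx -28908.0$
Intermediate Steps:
$T = 2$ ($T = 2 \cdot 1 = 2$)
$V = -11$ ($V = 3 - - 7 \left(1 - 3\right) = 3 - \left(-7\right) \left(-2\right) = 3 - 14 = -11$)
$H{\left(u,z \right)} = \frac{2 + u}{38 + z}$ ($H{\left(u,z \right)} = \frac{u + 2}{z + 38} = \frac{2 + u}{38 + z}$)
$H{\left(158,V \right)} - 28914 = \frac{2 + 158}{38 - 11} - 28914 = \frac{1}{27} \cdot 160 - 28914 = \frac{160}{27} - 28914 = - \frac{780518}{27}$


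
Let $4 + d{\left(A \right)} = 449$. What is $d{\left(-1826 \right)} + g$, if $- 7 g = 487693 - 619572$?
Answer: $\frac{134994}{7} \approx 19285.0$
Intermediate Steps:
$d{\left(A \right)} = 445$ ($d{\left(A \right)} = -4 + 449 = 445$)
$g = \frac{131879}{7}$ ($g = - \frac{487693 - 619572}{7} = \left(- \frac{1}{7}\right) \left(-131879\right) = \frac{131879}{7} \approx 18840.0$)
$d{\left(-1826 \right)} + g = 445 + \frac{131879}{7} = \frac{134994}{7}$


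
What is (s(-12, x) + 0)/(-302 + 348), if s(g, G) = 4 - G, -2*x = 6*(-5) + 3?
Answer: -19/92 ≈ -0.20652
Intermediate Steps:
x = 27/2 (x = -(6*(-5) + 3)/2 = -(-30 + 3)/2 = -1/2*(-27) = 27/2 ≈ 13.500)
(s(-12, x) + 0)/(-302 + 348) = ((4 - 1*27/2) + 0)/(-302 + 348) = ((4 - 27/2) + 0)/46 = (-19/2 + 0)*(1/46) = -19/2*1/46 = -19/92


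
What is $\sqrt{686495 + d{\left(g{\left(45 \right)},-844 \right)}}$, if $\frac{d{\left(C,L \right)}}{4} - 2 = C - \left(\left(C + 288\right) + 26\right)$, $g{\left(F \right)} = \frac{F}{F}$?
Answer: $\sqrt{685247} \approx 827.8$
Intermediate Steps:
$g{\left(F \right)} = 1$
$d{\left(C,L \right)} = -1248$ ($d{\left(C,L \right)} = 8 + 4 \left(C - \left(\left(C + 288\right) + 26\right)\right) = 8 + 4 \left(C - \left(\left(288 + C\right) + 26\right)\right) = 8 + 4 \left(C - \left(314 + C\right)\right) = 8 + 4 \left(-314\right) = 8 - 1256 = -1248$)
$\sqrt{686495 + d{\left(g{\left(45 \right)},-844 \right)}} = \sqrt{686495 - 1248} = \sqrt{685247}$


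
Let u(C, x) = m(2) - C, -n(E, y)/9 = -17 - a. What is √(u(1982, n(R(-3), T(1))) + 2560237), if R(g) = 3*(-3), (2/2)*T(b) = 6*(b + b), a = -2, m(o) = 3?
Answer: √2558258 ≈ 1599.5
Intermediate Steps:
T(b) = 12*b (T(b) = 6*(b + b) = 6*(2*b) = 12*b)
R(g) = -9
n(E, y) = 135 (n(E, y) = -9*(-17 - 1*(-2)) = -9*(-17 + 2) = -9*(-15) = 135)
u(C, x) = 3 - C
√(u(1982, n(R(-3), T(1))) + 2560237) = √((3 - 1*1982) + 2560237) = √((3 - 1982) + 2560237) = √(-1979 + 2560237) = √2558258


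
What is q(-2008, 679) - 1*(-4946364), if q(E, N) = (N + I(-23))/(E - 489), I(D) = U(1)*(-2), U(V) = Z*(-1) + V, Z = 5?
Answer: 12351070221/2497 ≈ 4.9464e+6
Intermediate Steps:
U(V) = -5 + V (U(V) = 5*(-1) + V = -5 + V)
I(D) = 8 (I(D) = (-5 + 1)*(-2) = -4*(-2) = 8)
q(E, N) = (8 + N)/(-489 + E) (q(E, N) = (N + 8)/(E - 489) = (8 + N)/(-489 + E))
q(-2008, 679) - 1*(-4946364) = (8 + 679)/(-489 - 2008) - 1*(-4946364) = 687/(-2497) + 4946364 = -1/2497*687 + 4946364 = -687/2497 + 4946364 = 12351070221/2497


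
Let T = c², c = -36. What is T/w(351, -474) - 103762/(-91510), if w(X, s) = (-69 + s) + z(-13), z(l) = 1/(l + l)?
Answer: -809252641/646014845 ≈ -1.2527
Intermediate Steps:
z(l) = 1/(2*l)
w(X, s) = -1795/26 + s (w(X, s) = (-69 + s) + (½)/(-13) = (-69 + s) + (½)*(-1/13) = (-69 + s) - 1/26 = -1795/26 + s)
T = 1296 (T = (-36)² = 1296)
T/w(351, -474) - 103762/(-91510) = 1296/(-1795/26 - 474) - 103762/(-91510) = 1296/(-14119/26) - 103762*(-1/91510) = 1296*(-26/14119) + 51881/45755 = -33696/14119 + 51881/45755 = -809252641/646014845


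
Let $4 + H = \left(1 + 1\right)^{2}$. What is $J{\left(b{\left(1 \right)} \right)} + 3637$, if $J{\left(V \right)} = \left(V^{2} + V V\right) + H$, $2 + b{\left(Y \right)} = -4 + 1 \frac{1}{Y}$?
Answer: $3687$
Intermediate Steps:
$H = 0$ ($H = -4 + \left(1 + 1\right)^{2} = -4 + 2^{2} = -4 + 4 = 0$)
$b{\left(Y \right)} = -6 + \frac{1}{Y}$ ($b{\left(Y \right)} = -2 - \left(4 - \frac{1}{Y}\right) = -6 + \frac{1}{Y}$)
$J{\left(V \right)} = 2 V^{2}$ ($J{\left(V \right)} = \left(V^{2} + V V\right) + 0 = \left(V^{2} + V^{2}\right) + 0 = 2 V^{2} + 0 = 2 V^{2}$)
$J{\left(b{\left(1 \right)} \right)} + 3637 = 2 \left(-6 + 1^{-1}\right)^{2} + 3637 = 2 \left(-6 + 1\right)^{2} + 3637 = 2 \left(-5\right)^{2} + 3637 = 2 \cdot 25 + 3637 = 50 + 3637 = 3687$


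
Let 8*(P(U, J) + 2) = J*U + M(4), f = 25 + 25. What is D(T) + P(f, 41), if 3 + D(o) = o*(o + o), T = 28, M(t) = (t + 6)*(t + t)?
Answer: 7317/4 ≈ 1829.3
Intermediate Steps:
M(t) = 2*t*(6 + t) (M(t) = (6 + t)*(2*t) = 2*t*(6 + t))
f = 50
P(U, J) = 8 + J*U/8 (P(U, J) = -2 + (J*U + 2*4*(6 + 4))/8 = -2 + (J*U + 2*4*10)/8 = -2 + (J*U + 80)/8 = -2 + (80 + J*U)/8 = -2 + (10 + J*U/8) = 8 + J*U/8)
D(o) = -3 + 2*o**2 (D(o) = -3 + o*(o + o) = -3 + o*(2*o) = -3 + 2*o**2)
D(T) + P(f, 41) = (-3 + 2*28**2) + (8 + (1/8)*41*50) = (-3 + 2*784) + (8 + 1025/4) = (-3 + 1568) + 1057/4 = 1565 + 1057/4 = 7317/4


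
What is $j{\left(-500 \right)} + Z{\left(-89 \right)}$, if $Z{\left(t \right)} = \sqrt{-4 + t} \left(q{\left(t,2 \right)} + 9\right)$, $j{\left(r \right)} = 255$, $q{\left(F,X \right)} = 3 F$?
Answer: $255 - 258 i \sqrt{93} \approx 255.0 - 2488.1 i$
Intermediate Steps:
$Z{\left(t \right)} = \sqrt{-4 + t} \left(9 + 3 t\right)$ ($Z{\left(t \right)} = \sqrt{-4 + t} \left(3 t + 9\right) = \sqrt{-4 + t} \left(9 + 3 t\right)$)
$j{\left(-500 \right)} + Z{\left(-89 \right)} = 255 + 3 \sqrt{-4 - 89} \left(3 - 89\right) = 255 + 3 \sqrt{-93} \left(-86\right) = 255 + 3 i \sqrt{93} \left(-86\right) = 255 - 258 i \sqrt{93}$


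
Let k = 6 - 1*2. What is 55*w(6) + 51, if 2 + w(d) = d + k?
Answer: 491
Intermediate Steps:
k = 4 (k = 6 - 2 = 4)
w(d) = 2 + d (w(d) = -2 + (d + 4) = -2 + (4 + d) = 2 + d)
55*w(6) + 51 = 55*(2 + 6) + 51 = 55*8 + 51 = 440 + 51 = 491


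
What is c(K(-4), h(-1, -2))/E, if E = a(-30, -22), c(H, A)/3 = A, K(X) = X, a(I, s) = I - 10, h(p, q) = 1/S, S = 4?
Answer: -3/160 ≈ -0.018750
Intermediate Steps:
h(p, q) = ¼ (h(p, q) = 1/4 = ¼)
a(I, s) = -10 + I
c(H, A) = 3*A
E = -40 (E = -10 - 30 = -40)
c(K(-4), h(-1, -2))/E = (3*(¼))/(-40) = (¾)*(-1/40) = -3/160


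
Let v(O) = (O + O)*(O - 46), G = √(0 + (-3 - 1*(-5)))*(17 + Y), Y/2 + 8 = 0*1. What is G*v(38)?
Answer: -608*√2 ≈ -859.84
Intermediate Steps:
Y = -16 (Y = -16 + 2*(0*1) = -16 + 2*0 = -16 + 0 = -16)
G = √2 (G = √(0 + (-3 - 1*(-5)))*(17 - 16) = √(0 + (-3 + 5))*1 = √(0 + 2)*1 = √2*1 = √2 ≈ 1.4142)
v(O) = 2*O*(-46 + O) (v(O) = (2*O)*(-46 + O) = 2*O*(-46 + O))
G*v(38) = √2*(2*38*(-46 + 38)) = √2*(2*38*(-8)) = √2*(-608) = -608*√2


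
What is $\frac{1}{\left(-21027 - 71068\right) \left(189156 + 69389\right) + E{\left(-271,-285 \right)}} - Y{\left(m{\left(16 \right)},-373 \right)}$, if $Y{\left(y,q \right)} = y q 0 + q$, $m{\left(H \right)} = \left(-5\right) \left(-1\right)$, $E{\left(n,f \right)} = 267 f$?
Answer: $\frac{8881420145509}{23810777870} \approx 373.0$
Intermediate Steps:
$m{\left(H \right)} = 5$
$Y{\left(y,q \right)} = q$ ($Y{\left(y,q \right)} = q y 0 + q = 0 + q = q$)
$\frac{1}{\left(-21027 - 71068\right) \left(189156 + 69389\right) + E{\left(-271,-285 \right)}} - Y{\left(m{\left(16 \right)},-373 \right)} = \frac{1}{\left(-21027 - 71068\right) \left(189156 + 69389\right) + 267 \left(-285\right)} - -373 = \frac{1}{\left(-92095\right) 258545 - 76095} + 373 = \frac{1}{-23810701775 - 76095} + 373 = \frac{1}{-23810777870} + 373 = - \frac{1}{23810777870} + 373 = \frac{8881420145509}{23810777870}$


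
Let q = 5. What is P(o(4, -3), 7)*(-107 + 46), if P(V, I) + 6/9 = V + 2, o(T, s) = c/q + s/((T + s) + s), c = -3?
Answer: -4087/30 ≈ -136.23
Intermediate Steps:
o(T, s) = -⅗ + s/(T + 2*s) (o(T, s) = -3/5 + s/((T + s) + s) = -3*⅕ + s/(T + 2*s) = -⅗ + s/(T + 2*s))
P(V, I) = 4/3 + V (P(V, I) = -⅔ + (V + 2) = -⅔ + (2 + V) = 4/3 + V)
P(o(4, -3), 7)*(-107 + 46) = (4/3 + (-1*(-3) - 3*4)/(5*(4 + 2*(-3))))*(-107 + 46) = (4/3 + (3 - 12)/(5*(4 - 6)))*(-61) = (4/3 + (⅕)*(-9)/(-2))*(-61) = (4/3 + (⅕)*(-½)*(-9))*(-61) = (4/3 + 9/10)*(-61) = (67/30)*(-61) = -4087/30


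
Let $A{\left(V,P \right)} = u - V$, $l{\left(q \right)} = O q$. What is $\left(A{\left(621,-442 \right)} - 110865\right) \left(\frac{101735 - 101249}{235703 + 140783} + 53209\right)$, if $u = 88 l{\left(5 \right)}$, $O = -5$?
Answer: $- \frac{1138704217702580}{188243} \approx -6.0491 \cdot 10^{9}$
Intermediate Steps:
$l{\left(q \right)} = - 5 q$
$u = -2200$ ($u = 88 \left(\left(-5\right) 5\right) = 88 \left(-25\right) = -2200$)
$A{\left(V,P \right)} = -2200 - V$
$\left(A{\left(621,-442 \right)} - 110865\right) \left(\frac{101735 - 101249}{235703 + 140783} + 53209\right) = \left(\left(-2200 - 621\right) - 110865\right) \left(\frac{101735 - 101249}{235703 + 140783} + 53209\right) = \left(\left(-2200 - 621\right) - 110865\right) \left(\frac{486}{376486} + 53209\right) = \left(-2821 - 110865\right) \left(486 \cdot \frac{1}{376486} + 53209\right) = - 113686 \left(\frac{243}{188243} + 53209\right) = \left(-113686\right) \frac{10016222030}{188243} = - \frac{1138704217702580}{188243}$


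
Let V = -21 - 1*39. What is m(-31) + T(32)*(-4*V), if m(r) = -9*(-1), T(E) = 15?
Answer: 3609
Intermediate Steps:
V = -60 (V = -21 - 39 = -60)
m(r) = 9
m(-31) + T(32)*(-4*V) = 9 + 15*(-4*(-60)) = 9 + 15*240 = 9 + 3600 = 3609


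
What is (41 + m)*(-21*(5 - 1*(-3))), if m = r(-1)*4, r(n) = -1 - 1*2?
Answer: -4872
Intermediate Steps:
r(n) = -3 (r(n) = -1 - 2 = -3)
m = -12 (m = -3*4 = -12)
(41 + m)*(-21*(5 - 1*(-3))) = (41 - 12)*(-21*(5 - 1*(-3))) = 29*(-21*(5 + 3)) = 29*(-21*8) = 29*(-168) = -4872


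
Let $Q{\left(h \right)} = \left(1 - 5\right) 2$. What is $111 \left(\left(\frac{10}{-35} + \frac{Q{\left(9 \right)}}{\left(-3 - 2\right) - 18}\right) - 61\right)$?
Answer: $- \frac{1089021}{161} \approx -6764.1$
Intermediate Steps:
$Q{\left(h \right)} = -8$ ($Q{\left(h \right)} = \left(-4\right) 2 = -8$)
$111 \left(\left(\frac{10}{-35} + \frac{Q{\left(9 \right)}}{\left(-3 - 2\right) - 18}\right) - 61\right) = 111 \left(\left(\frac{10}{-35} - \frac{8}{\left(-3 - 2\right) - 18}\right) - 61\right) = 111 \left(\left(10 \left(- \frac{1}{35}\right) - \frac{8}{-5 - 18}\right) - 61\right) = 111 \left(\left(- \frac{2}{7} - \frac{8}{-23}\right) - 61\right) = 111 \left(\left(- \frac{2}{7} - - \frac{8}{23}\right) - 61\right) = 111 \left(\left(- \frac{2}{7} + \frac{8}{23}\right) - 61\right) = 111 \left(\frac{10}{161} - 61\right) = 111 \left(- \frac{9811}{161}\right) = - \frac{1089021}{161}$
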